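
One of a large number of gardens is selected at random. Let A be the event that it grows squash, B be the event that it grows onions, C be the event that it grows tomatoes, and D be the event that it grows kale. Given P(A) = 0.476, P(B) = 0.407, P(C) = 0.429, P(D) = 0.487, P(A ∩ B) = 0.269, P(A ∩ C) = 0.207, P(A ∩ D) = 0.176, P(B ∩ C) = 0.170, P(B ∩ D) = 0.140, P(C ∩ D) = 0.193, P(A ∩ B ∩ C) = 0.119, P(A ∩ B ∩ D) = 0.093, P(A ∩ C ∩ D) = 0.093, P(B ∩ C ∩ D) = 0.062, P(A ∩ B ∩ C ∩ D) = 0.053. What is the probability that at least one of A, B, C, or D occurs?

P(A ∪ B ∪ C ∪ D) = 0.476 + 0.407 + 0.429 + 0.487 − 0.269 − 0.207 − 0.176 − 0.170 − 0.140 − 0.193 + 0.119 + 0.093 + 0.093 + 0.062 − 0.053 = 0.958

0.958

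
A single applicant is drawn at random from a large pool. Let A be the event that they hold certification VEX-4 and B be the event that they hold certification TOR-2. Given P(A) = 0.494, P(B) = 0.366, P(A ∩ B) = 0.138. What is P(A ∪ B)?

0.722

P(A ∪ B) = 0.494 + 0.366 − 0.138 = 0.722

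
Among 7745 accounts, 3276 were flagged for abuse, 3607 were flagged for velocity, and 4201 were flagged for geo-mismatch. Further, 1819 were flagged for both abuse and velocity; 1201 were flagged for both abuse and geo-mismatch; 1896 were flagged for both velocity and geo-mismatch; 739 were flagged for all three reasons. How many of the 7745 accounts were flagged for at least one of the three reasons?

6907

Using inclusion–exclusion:
|at least one| = 3276 + 3607 + 4201 − 1819 − 1201 − 1896 + 739 = 6907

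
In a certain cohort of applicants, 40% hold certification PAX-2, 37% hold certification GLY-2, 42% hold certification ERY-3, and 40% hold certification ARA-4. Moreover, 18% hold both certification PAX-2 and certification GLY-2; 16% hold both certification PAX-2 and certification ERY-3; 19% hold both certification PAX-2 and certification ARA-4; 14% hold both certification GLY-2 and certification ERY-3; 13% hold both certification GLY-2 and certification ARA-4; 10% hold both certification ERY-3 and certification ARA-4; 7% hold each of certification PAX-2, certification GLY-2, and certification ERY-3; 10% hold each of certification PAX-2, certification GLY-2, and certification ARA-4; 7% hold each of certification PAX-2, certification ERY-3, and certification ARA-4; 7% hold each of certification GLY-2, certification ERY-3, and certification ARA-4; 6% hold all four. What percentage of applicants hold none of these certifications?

P(at least one) = 40 + 37 + 42 + 40 − 18 − 16 − 19 − 14 − 13 − 10 + 7 + 10 + 7 + 7 − 6 = 94%
P(none) = 100% − 94% = 6%

6%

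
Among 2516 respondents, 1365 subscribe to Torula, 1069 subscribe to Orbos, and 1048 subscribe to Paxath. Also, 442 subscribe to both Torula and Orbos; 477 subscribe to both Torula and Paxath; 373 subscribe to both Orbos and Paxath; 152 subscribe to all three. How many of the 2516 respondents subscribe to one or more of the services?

By inclusion–exclusion:
|at least one| = 1365 + 1069 + 1048 − 442 − 477 − 373 + 152 = 2342

2342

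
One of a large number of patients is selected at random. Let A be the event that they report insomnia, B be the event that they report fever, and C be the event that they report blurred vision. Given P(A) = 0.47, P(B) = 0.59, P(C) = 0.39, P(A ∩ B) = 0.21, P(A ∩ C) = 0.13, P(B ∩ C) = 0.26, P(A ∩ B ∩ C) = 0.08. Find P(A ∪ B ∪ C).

0.93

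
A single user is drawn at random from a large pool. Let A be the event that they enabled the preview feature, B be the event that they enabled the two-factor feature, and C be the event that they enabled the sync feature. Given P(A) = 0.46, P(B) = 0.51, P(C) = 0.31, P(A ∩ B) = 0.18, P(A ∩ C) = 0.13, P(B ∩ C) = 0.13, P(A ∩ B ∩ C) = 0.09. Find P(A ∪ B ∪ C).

By inclusion-exclusion,
P(A ∪ B ∪ C) = 0.46 + 0.51 + 0.31 − 0.18 − 0.13 − 0.13 + 0.09 = 0.93

0.93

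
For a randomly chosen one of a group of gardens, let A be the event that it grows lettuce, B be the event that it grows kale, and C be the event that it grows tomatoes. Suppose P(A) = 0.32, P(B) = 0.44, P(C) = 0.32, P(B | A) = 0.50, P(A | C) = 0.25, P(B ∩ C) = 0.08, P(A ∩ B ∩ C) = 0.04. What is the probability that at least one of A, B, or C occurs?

P(A ∩ B) = P(A)·P(B|A) = 0.32 × 0.50 = 0.16
P(A ∩ C) = P(C)·P(A|C) = 0.32 × 0.25 = 0.08
P(A ∪ B ∪ C) = 0.32 + 0.44 + 0.32 − 0.16 − 0.08 − 0.08 + 0.04 = 0.80

0.80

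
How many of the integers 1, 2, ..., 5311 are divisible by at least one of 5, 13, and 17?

1619

By inclusion-exclusion,
floor(5311/5) + floor(5311/13) + floor(5311/17) − floor(5311/65) − floor(5311/85) − floor(5311/221) + floor(5311/1105) = 1062 + 408 + 312 − 81 − 62 − 24 + 4 = 1619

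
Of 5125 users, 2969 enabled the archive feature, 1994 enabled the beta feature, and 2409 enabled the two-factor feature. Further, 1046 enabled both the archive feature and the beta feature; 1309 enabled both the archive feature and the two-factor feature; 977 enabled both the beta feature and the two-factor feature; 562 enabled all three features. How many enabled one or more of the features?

4602

Inclusion–exclusion gives
|at least one| = 2969 + 1994 + 2409 − 1046 − 1309 − 977 + 562 = 4602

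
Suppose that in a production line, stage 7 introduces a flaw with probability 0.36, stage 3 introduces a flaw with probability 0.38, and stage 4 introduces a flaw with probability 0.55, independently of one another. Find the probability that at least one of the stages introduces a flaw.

0.82144

Since the events are independent, P(none) is the product of the individual non-occurrence probabilities.
P(none) = (1 − 0.36) × (1 − 0.38) × (1 − 0.55) = 0.64 × 0.62 × 0.45 = 0.17856
P(at least one) = 1 − 0.17856 = 0.82144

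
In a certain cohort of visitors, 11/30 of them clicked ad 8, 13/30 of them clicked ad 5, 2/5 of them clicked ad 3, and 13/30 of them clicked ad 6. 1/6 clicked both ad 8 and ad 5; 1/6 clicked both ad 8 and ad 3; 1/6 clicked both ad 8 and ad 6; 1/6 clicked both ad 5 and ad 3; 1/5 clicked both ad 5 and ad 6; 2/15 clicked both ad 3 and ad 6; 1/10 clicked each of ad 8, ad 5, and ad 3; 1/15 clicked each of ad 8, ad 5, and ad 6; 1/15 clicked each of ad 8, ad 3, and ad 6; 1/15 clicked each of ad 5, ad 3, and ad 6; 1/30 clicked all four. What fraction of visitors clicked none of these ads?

1/10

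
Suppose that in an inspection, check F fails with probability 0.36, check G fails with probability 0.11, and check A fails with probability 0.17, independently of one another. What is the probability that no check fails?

0.472768

P(none) = (1 − 0.36) × (1 − 0.11) × (1 − 0.17) = 0.64 × 0.89 × 0.83 = 0.472768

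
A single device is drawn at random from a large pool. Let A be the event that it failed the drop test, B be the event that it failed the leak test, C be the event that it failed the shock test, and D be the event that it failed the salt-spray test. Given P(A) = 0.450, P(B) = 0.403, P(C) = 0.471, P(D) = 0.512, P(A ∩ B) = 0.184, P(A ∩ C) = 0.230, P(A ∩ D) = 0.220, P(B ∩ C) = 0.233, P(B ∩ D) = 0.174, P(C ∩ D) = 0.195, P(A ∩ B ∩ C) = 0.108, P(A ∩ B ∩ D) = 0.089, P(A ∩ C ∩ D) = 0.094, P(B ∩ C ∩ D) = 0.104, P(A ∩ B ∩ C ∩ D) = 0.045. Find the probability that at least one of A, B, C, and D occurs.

0.950

Apply inclusion-exclusion:
P(A ∪ B ∪ C ∪ D) = 0.450 + 0.403 + 0.471 + 0.512 − 0.184 − 0.230 − 0.220 − 0.233 − 0.174 − 0.195 + 0.108 + 0.089 + 0.094 + 0.104 − 0.045 = 0.950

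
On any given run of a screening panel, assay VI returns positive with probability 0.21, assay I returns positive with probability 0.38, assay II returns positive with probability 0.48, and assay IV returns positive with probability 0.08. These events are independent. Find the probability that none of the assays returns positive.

P(none) = (1 − 0.21) × (1 − 0.38) × (1 − 0.48) × (1 − 0.08) = 0.79 × 0.62 × 0.52 × 0.92 = 0.23432032

0.23432032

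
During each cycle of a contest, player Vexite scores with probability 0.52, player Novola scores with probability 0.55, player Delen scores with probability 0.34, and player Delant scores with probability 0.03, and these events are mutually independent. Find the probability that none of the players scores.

Since the events are independent, P(none) is the product of the individual non-occurrence probabilities.
P(none) = (1 − 0.52) × (1 − 0.55) × (1 − 0.34) × (1 − 0.03) = 0.48 × 0.45 × 0.66 × 0.97 = 0.1382832

0.1382832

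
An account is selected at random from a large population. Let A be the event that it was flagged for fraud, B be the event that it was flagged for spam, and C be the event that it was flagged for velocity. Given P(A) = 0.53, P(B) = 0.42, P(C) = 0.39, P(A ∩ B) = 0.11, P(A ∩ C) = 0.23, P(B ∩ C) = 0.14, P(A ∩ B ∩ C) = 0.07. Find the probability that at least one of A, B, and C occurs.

Inclusion–exclusion gives
P(A ∪ B ∪ C) = 0.53 + 0.42 + 0.39 − 0.11 − 0.23 − 0.14 + 0.07 = 0.93

0.93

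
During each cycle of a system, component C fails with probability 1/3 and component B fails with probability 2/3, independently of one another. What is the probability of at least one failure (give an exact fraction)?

P(none) = (1 − 1/3) × (1 − 2/3) = 2/3 × 1/3 = 2/9
P(at least one) = 1 − 2/9 = 7/9

7/9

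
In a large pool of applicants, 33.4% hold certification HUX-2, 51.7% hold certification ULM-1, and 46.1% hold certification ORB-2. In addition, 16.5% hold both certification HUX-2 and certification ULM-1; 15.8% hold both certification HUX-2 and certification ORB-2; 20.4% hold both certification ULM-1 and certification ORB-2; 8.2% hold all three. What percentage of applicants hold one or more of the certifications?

86.7%

P(≥1) = 33.4 + 51.7 + 46.1 − 16.5 − 15.8 − 20.4 + 8.2 = 86.7%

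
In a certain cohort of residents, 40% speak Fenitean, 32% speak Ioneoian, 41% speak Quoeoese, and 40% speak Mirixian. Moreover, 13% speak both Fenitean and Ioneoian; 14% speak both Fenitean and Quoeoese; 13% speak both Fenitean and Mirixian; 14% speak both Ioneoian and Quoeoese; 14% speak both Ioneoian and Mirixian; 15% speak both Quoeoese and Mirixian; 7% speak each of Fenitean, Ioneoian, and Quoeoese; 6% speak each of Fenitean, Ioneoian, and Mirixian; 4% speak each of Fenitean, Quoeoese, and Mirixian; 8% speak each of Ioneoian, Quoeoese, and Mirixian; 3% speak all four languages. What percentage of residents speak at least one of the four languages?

By inclusion-exclusion,
P(at least one) = 40 + 32 + 41 + 40 − 13 − 14 − 13 − 14 − 14 − 15 + 7 + 6 + 4 + 8 − 3 = 92%

92%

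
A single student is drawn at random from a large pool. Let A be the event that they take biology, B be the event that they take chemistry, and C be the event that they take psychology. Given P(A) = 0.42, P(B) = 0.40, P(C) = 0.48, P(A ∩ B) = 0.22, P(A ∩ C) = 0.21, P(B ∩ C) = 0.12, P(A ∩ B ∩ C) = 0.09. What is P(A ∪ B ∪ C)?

0.84

Using inclusion–exclusion:
P(A ∪ B ∪ C) = 0.42 + 0.40 + 0.48 − 0.22 − 0.21 − 0.12 + 0.09 = 0.84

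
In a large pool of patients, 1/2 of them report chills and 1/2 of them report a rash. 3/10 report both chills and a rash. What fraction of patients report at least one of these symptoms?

7/10

By inclusion-exclusion,
P(at least one) = 1/2 + 1/2 − 3/10 = 7/10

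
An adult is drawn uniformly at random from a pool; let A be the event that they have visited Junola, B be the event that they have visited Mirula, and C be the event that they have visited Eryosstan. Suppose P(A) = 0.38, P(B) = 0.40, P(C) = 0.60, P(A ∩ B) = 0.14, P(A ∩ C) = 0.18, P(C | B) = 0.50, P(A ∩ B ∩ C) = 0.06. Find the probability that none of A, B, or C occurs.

P(B ∩ C) = P(B)·P(C|B) = 0.40 × 0.50 = 0.20
P(A ∪ B ∪ C) = 0.38 + 0.40 + 0.60 − 0.14 − 0.18 − 0.20 + 0.06 = 0.92
P(none) = 1 − 0.92 = 0.08

0.08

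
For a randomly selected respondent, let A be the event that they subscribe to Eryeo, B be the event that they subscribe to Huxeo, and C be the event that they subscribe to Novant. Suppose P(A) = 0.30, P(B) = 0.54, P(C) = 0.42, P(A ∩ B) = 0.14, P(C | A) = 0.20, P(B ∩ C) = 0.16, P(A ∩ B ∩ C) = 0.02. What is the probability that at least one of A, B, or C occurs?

P(A ∩ C) = P(A)·P(C|A) = 0.30 × 0.20 = 0.06
By inclusion–exclusion:
P(A ∪ B ∪ C) = 0.30 + 0.54 + 0.42 − 0.14 − 0.06 − 0.16 + 0.02 = 0.92

0.92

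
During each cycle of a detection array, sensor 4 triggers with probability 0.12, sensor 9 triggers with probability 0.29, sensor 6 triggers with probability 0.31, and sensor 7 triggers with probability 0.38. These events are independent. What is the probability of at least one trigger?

0.73271056

Independence gives P(none) = ∏(1 − pᵢ).
P(none) = (1 − 0.12) × (1 − 0.29) × (1 − 0.31) × (1 − 0.38) = 0.88 × 0.71 × 0.69 × 0.62 = 0.26728944
P(at least one) = 1 − 0.26728944 = 0.73271056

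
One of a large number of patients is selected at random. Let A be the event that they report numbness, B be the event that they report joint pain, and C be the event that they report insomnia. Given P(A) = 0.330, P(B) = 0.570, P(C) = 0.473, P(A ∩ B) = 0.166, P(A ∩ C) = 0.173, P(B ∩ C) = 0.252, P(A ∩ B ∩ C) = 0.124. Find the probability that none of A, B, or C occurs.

0.094

Using inclusion–exclusion:
P(A ∪ B ∪ C) = 0.330 + 0.570 + 0.473 − 0.166 − 0.173 − 0.252 + 0.124 = 0.906
P(none) = 1 − 0.906 = 0.094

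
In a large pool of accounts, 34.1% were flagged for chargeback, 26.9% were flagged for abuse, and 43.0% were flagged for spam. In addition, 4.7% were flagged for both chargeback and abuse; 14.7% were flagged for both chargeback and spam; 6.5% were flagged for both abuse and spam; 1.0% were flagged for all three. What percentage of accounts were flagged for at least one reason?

79.1%

Using inclusion–exclusion:
P(union) = 34.1 + 26.9 + 43.0 − 4.7 − 14.7 − 6.5 + 1.0 = 79.1%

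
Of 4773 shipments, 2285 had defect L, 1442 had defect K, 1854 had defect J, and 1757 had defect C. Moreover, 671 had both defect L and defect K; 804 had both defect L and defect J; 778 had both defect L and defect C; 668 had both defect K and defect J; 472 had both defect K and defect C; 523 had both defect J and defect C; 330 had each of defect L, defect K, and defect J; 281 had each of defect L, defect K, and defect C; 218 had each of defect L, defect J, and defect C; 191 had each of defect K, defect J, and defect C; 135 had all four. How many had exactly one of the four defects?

By inclusion–exclusion (exactly-one form):
N(exactly one) = 2285 + 1442 + 1854 + 1757 − 2·671 − 2·804 − 2·778 − 2·668 − 2·472 − 2·523 + 3·330 + 3·281 + 3·218 + 3·191 − 4·135 = 2026

2026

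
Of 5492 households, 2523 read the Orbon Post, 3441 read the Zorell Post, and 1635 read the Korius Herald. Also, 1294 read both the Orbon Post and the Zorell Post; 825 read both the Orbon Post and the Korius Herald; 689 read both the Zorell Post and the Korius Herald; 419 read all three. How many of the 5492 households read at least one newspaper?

|union| = 2523 + 3441 + 1635 − 1294 − 825 − 689 + 419 = 5210

5210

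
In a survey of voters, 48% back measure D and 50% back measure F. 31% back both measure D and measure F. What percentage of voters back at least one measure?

67%

P(≥1) = 48 + 50 − 31 = 67%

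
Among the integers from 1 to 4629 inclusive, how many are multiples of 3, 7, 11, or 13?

2409

By inclusion-exclusion,
1543 + 661 + 420 + 356 − 220 − 140 − 118 − 60 − 50 − 32 + 20 + 16 + 10 + 4 − 1 = 2409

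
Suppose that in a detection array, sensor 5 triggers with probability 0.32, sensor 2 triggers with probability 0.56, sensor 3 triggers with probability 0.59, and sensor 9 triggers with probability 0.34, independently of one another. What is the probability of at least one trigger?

0.91903648

Since the events are independent, P(none) is the product of the individual non-occurrence probabilities.
P(none) = (1 − 0.32) × (1 − 0.56) × (1 − 0.59) × (1 − 0.34) = 0.68 × 0.44 × 0.41 × 0.66 = 0.08096352
P(at least one) = 1 − 0.08096352 = 0.91903648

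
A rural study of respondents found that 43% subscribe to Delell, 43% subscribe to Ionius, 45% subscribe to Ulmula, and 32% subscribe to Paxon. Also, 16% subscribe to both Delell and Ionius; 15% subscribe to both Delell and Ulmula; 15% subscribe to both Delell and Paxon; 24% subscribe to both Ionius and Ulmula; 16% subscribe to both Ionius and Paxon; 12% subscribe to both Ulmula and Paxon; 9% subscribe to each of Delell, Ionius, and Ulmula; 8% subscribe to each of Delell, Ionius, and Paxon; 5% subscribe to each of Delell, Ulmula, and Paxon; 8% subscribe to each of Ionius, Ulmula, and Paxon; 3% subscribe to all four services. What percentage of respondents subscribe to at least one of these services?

By inclusion–exclusion:
P(union) = 43 + 43 + 45 + 32 − 16 − 15 − 15 − 24 − 16 − 12 + 9 + 8 + 5 + 8 − 3 = 92%

92%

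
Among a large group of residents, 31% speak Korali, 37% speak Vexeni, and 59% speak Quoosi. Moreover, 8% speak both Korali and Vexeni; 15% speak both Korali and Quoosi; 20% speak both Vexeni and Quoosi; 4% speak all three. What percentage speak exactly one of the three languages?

53%

P(exactly one) = 31 + 37 + 59 − 2·8 − 2·15 − 2·20 + 3·4 = 53%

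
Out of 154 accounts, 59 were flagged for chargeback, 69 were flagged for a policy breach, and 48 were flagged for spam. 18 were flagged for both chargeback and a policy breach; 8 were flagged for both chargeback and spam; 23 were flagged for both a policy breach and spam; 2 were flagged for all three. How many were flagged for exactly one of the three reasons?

By inclusion–exclusion (exactly-one form):
N(exactly one) = 59 + 69 + 48 − 2·18 − 2·8 − 2·23 + 3·2 = 84

84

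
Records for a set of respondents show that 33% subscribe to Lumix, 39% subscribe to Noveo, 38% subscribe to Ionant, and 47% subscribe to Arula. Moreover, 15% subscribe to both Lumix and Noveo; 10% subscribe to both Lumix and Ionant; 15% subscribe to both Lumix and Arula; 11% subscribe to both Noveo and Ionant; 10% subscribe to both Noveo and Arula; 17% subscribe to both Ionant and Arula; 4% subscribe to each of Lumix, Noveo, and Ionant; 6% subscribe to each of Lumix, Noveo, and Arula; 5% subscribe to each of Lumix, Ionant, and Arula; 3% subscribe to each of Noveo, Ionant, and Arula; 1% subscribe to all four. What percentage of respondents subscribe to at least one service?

96%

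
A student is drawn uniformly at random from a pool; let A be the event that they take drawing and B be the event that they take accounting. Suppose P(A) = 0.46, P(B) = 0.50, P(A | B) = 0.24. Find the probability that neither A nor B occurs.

0.16

P(A ∩ B) = P(B)·P(A|B) = 0.50 × 0.24 = 0.12
P(A ∪ B) = 0.46 + 0.50 − 0.12 = 0.84
P(none) = 1 − 0.84 = 0.16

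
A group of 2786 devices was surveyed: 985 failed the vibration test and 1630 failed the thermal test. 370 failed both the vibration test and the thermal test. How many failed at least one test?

2245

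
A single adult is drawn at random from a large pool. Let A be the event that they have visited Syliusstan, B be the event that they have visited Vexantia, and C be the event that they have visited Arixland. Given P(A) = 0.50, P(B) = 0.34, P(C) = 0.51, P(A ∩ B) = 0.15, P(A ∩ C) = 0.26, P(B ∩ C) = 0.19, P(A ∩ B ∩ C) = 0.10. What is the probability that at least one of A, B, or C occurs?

0.85

Apply inclusion-exclusion:
P(A ∪ B ∪ C) = 0.50 + 0.34 + 0.51 − 0.15 − 0.26 − 0.19 + 0.10 = 0.85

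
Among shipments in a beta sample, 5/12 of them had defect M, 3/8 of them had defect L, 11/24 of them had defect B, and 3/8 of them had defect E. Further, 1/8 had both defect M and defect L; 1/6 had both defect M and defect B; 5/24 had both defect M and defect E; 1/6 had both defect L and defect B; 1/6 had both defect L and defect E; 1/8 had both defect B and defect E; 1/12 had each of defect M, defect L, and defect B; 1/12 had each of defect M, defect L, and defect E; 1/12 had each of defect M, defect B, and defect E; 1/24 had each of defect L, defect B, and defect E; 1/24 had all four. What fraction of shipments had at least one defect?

11/12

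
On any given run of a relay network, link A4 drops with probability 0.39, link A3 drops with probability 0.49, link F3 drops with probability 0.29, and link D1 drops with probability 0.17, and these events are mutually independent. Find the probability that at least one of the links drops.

P(none) = (1 − 0.39) × (1 − 0.49) × (1 − 0.29) × (1 − 0.17) = 0.61 × 0.51 × 0.71 × 0.83 = 0.18333123
P(at least one) = 1 − 0.18333123 = 0.81666877

0.81666877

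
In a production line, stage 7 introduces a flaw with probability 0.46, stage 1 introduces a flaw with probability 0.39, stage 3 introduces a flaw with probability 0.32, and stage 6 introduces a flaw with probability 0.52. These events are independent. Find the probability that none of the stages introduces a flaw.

0.10751616

Independence gives P(none) = ∏(1 − pᵢ).
P(none) = (1 − 0.46) × (1 − 0.39) × (1 − 0.32) × (1 − 0.52) = 0.54 × 0.61 × 0.68 × 0.48 = 0.10751616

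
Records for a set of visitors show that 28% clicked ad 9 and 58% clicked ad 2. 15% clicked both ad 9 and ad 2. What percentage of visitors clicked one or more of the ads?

P(union) = 28 + 58 − 15 = 71%

71%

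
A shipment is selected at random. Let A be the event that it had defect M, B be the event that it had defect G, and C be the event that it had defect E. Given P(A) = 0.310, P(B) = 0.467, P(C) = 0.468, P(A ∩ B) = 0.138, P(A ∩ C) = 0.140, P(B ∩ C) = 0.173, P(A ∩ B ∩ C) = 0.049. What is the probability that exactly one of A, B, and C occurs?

0.490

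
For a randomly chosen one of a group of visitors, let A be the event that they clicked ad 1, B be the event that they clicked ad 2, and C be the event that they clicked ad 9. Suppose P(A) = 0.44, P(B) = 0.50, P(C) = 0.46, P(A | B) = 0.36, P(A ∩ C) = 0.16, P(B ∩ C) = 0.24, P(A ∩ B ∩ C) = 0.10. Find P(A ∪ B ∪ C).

0.92

P(A ∩ B) = P(B)·P(A|B) = 0.50 × 0.36 = 0.18
Inclusion–exclusion gives
P(A ∪ B ∪ C) = 0.44 + 0.50 + 0.46 − 0.18 − 0.16 − 0.24 + 0.10 = 0.92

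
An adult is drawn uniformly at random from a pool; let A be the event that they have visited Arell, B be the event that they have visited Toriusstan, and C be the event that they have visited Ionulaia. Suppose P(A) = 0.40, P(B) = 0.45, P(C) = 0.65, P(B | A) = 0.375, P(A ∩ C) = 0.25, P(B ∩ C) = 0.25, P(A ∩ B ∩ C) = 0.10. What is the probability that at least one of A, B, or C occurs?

P(A ∩ B) = P(A)·P(B|A) = 0.40 × 0.375 = 0.15
Apply inclusion-exclusion:
P(A ∪ B ∪ C) = 0.40 + 0.45 + 0.65 − 0.15 − 0.25 − 0.25 + 0.10 = 0.95

0.95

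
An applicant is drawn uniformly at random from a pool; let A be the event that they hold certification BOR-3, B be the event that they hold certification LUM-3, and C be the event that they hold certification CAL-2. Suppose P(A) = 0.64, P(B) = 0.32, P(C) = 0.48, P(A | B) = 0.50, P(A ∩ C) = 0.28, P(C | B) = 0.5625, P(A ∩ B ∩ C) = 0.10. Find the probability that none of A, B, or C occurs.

P(A ∩ B) = P(B)·P(A|B) = 0.32 × 0.50 = 0.16
P(B ∩ C) = P(B)·P(C|B) = 0.32 × 0.5625 = 0.18
P(A ∪ B ∪ C) = 0.64 + 0.32 + 0.48 − 0.16 − 0.28 − 0.18 + 0.10 = 0.92
P(none) = 1 − 0.92 = 0.08

0.08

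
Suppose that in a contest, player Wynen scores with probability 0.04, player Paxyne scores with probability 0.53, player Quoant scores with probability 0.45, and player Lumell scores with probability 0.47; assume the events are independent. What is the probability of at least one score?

P(none) = (1 − 0.04) × (1 − 0.53) × (1 − 0.45) × (1 − 0.47) = 0.96 × 0.47 × 0.55 × 0.53 = 0.1315248
P(at least one) = 1 − 0.1315248 = 0.8684752

0.8684752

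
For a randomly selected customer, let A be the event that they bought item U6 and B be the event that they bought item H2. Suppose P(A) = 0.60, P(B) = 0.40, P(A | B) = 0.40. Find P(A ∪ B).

P(A ∩ B) = P(B)·P(A|B) = 0.40 × 0.40 = 0.16
P(A ∪ B) = 0.60 + 0.40 − 0.16 = 0.84

0.84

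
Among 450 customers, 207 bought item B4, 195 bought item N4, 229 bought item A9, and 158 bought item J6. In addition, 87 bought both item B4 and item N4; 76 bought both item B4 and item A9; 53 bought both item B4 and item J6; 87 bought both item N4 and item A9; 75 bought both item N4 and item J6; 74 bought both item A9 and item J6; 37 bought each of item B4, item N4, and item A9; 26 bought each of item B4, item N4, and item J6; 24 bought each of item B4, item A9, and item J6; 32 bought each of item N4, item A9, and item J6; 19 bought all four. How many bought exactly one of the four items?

By inclusion–exclusion (exactly-one form):
N(exactly one) = 207 + 195 + 229 + 158 − 2·87 − 2·76 − 2·53 − 2·87 − 2·75 − 2·74 + 3·37 + 3·26 + 3·24 + 3·32 − 4·19 = 166

166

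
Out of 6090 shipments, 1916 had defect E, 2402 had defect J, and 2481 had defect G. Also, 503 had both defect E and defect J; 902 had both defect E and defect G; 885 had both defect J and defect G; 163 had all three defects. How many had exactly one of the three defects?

Using the inclusion–exclusion count for exactly one event:
|exactly one| = 1916 + 2402 + 2481 − 2·503 − 2·902 − 2·885 + 3·163 = 2708

2708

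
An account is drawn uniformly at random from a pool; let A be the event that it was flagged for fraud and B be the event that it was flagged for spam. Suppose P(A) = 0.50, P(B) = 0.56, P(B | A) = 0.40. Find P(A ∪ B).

0.86

P(A ∩ B) = P(A)·P(B|A) = 0.50 × 0.40 = 0.20
P(A ∪ B) = 0.50 + 0.56 − 0.20 = 0.86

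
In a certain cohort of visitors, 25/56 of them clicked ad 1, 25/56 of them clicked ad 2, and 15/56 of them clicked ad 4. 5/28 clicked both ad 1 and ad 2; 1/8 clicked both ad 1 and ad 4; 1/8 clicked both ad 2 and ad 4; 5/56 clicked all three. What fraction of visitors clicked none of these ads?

P(≥1) = 25/56 + 25/56 + 15/56 − 5/28 − 1/8 − 1/8 + 5/56 = 23/28
P(none) = 1 − 23/28 = 5/28

5/28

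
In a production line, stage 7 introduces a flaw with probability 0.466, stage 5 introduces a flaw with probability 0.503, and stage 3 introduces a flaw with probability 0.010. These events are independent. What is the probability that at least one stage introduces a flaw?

0.73725598

P(none) = (1 − 0.466) × (1 − 0.503) × (1 − 0.010) = 0.534 × 0.497 × 0.990 = 0.26274402
P(at least one) = 1 − 0.26274402 = 0.73725598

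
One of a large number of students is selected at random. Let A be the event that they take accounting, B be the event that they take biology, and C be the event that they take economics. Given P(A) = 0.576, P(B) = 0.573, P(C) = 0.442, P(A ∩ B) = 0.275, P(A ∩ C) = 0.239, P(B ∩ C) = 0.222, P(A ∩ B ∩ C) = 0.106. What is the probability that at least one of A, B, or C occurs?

By inclusion–exclusion:
P(A ∪ B ∪ C) = 0.576 + 0.573 + 0.442 − 0.275 − 0.239 − 0.222 + 0.106 = 0.961

0.961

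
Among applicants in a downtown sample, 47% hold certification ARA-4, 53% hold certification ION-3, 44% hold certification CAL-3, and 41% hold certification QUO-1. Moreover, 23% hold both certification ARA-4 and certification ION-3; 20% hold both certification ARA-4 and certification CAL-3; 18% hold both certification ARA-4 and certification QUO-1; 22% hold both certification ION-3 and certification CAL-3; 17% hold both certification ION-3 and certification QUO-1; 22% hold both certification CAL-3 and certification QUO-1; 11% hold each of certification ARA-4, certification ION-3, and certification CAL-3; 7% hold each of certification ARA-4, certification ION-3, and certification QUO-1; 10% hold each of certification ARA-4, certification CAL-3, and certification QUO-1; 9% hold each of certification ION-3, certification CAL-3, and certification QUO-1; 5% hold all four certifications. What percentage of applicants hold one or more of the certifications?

95%

By inclusion-exclusion,
P(union) = 47 + 53 + 44 + 41 − 23 − 20 − 18 − 22 − 17 − 22 + 11 + 7 + 10 + 9 − 5 = 95%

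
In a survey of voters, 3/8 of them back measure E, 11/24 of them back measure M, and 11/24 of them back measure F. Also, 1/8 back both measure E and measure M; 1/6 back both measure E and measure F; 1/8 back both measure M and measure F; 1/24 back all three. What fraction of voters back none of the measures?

1/12

P(union) = 3/8 + 11/24 + 11/24 − 1/8 − 1/6 − 1/8 + 1/24 = 11/12
P(none) = 1 − 11/12 = 1/12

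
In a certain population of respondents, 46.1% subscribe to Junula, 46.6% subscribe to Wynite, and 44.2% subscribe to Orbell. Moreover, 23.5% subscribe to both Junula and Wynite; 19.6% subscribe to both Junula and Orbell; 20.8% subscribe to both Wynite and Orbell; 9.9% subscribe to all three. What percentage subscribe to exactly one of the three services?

38.8%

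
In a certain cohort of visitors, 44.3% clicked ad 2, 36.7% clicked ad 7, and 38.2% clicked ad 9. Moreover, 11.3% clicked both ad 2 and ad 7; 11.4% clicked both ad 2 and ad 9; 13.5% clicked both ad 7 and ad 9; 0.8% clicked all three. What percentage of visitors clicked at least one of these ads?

83.8%

P(≥1) = 44.3 + 36.7 + 38.2 − 11.3 − 11.4 − 13.5 + 0.8 = 83.8%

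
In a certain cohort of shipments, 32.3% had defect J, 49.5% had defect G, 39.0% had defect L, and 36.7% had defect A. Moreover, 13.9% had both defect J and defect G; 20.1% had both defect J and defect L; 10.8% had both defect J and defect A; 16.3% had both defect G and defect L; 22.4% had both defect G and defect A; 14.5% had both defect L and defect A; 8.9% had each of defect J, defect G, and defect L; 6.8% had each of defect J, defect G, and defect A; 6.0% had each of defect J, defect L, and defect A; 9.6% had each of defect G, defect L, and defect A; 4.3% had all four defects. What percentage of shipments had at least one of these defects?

86.5%

P(≥1) = 32.3 + 49.5 + 39.0 + 36.7 − 13.9 − 20.1 − 10.8 − 16.3 − 22.4 − 14.5 + 8.9 + 6.8 + 6.0 + 9.6 − 4.3 = 86.5%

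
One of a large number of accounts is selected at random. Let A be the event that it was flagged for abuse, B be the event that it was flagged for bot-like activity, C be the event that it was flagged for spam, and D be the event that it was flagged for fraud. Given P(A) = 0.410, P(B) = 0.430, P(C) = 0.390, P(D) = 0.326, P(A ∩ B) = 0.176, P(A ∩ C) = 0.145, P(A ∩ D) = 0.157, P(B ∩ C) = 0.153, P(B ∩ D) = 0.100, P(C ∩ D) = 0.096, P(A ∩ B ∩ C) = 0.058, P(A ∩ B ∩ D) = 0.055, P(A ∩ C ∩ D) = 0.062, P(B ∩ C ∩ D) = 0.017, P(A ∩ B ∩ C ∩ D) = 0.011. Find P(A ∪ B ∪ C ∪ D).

By inclusion–exclusion:
P(A ∪ B ∪ C ∪ D) = 0.410 + 0.430 + 0.390 + 0.326 − 0.176 − 0.145 − 0.157 − 0.153 − 0.100 − 0.096 + 0.058 + 0.055 + 0.062 + 0.017 − 0.011 = 0.910

0.910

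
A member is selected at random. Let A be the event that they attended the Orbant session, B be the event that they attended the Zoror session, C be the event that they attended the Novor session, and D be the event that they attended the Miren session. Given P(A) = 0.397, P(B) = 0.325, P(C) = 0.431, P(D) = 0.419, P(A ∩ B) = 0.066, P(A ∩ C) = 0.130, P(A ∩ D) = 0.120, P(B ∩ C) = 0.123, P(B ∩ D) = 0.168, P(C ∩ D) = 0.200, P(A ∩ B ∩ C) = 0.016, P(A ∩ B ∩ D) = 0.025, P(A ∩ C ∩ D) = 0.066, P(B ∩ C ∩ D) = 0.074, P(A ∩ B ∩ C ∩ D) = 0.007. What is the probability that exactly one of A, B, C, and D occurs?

P(exactly one) = 0.397 + 0.325 + 0.431 + 0.419 − 2·0.066 − 2·0.130 − 2·0.120 − 2·0.123 − 2·0.168 − 2·0.200 + 3·0.016 + 3·0.025 + 3·0.066 + 3·0.074 − 4·0.007 = 0.473

0.473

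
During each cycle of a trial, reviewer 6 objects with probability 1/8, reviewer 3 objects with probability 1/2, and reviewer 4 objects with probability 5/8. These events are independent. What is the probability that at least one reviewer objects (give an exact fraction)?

P(none) = (1 − 1/8) × (1 − 1/2) × (1 − 5/8) = 7/8 × 1/2 × 3/8 = 21/128
P(at least one) = 1 − 21/128 = 107/128

107/128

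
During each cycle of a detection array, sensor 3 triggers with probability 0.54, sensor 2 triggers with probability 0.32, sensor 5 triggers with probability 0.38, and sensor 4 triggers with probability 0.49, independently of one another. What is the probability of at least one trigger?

Since the events are independent, P(none) is the product of the individual non-occurrence probabilities.
P(none) = (1 − 0.54) × (1 − 0.32) × (1 − 0.38) × (1 − 0.49) = 0.46 × 0.68 × 0.62 × 0.51 = 0.09890736
P(at least one) = 1 − 0.09890736 = 0.90109264

0.90109264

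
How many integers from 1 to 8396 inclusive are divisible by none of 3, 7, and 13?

floor(8396/3) + floor(8396/7) + floor(8396/13) − floor(8396/21) − floor(8396/39) − floor(8396/91) + floor(8396/273) = 2798 + 1199 + 645 − 399 − 215 − 92 + 30 = 3966
8396 − 3966 = 4430

4430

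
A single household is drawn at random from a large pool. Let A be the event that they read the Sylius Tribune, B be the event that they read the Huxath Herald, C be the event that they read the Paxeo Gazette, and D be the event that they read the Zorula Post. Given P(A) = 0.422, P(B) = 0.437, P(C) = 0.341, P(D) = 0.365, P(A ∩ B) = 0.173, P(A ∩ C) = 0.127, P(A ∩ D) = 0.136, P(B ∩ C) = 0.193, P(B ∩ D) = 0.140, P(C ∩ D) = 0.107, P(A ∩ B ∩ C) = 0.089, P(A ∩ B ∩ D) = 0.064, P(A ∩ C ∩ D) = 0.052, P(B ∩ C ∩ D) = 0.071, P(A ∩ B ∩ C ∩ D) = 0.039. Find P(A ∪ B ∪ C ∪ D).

By inclusion-exclusion,
P(A ∪ B ∪ C ∪ D) = 0.422 + 0.437 + 0.341 + 0.365 − 0.173 − 0.127 − 0.136 − 0.193 − 0.140 − 0.107 + 0.089 + 0.064 + 0.052 + 0.071 − 0.039 = 0.926

0.926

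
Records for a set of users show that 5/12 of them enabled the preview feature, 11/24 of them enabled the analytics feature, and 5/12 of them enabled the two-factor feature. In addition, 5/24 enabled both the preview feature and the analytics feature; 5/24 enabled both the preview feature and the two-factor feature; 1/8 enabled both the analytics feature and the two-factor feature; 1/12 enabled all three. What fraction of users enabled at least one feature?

5/6

By inclusion–exclusion:
P(union) = 5/12 + 11/24 + 5/12 − 5/24 − 5/24 − 1/8 + 1/12 = 5/6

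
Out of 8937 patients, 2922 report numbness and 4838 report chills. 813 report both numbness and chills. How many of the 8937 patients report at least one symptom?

|at least one| = 2922 + 4838 − 813 = 6947

6947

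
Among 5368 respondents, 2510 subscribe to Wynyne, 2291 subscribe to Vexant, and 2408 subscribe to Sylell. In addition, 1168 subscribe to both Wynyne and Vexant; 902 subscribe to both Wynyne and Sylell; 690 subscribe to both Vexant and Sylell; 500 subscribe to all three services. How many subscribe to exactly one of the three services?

N(exactly one) = 2510 + 2291 + 2408 − 2·1168 − 2·902 − 2·690 + 3·500 = 3189

3189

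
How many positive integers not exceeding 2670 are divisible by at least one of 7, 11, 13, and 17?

862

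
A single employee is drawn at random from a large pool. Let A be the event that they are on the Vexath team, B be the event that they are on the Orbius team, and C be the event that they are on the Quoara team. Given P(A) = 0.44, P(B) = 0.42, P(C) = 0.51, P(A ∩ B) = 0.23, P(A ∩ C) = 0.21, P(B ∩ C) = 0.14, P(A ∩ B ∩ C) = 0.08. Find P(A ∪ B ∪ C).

0.87

P(A ∪ B ∪ C) = 0.44 + 0.42 + 0.51 − 0.23 − 0.21 − 0.14 + 0.08 = 0.87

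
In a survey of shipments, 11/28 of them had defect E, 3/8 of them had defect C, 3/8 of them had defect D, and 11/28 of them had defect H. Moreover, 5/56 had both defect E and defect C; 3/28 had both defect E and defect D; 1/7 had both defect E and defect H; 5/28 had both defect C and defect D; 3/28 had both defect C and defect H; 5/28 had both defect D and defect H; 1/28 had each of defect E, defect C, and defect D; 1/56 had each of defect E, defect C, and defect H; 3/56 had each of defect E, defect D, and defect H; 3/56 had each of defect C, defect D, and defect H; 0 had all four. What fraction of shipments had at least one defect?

25/28

P(≥1) = 11/28 + 3/8 + 3/8 + 11/28 − 5/56 − 3/28 − 1/7 − 5/28 − 3/28 − 5/28 + 1/28 + 1/56 + 3/56 + 3/56 − 0 = 25/28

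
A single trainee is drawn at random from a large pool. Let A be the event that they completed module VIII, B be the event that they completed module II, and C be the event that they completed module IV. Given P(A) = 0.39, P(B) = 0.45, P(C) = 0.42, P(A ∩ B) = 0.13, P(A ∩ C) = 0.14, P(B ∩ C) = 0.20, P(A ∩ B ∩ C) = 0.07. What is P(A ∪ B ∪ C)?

0.86

By inclusion-exclusion,
P(A ∪ B ∪ C) = 0.39 + 0.45 + 0.42 − 0.13 − 0.14 − 0.20 + 0.07 = 0.86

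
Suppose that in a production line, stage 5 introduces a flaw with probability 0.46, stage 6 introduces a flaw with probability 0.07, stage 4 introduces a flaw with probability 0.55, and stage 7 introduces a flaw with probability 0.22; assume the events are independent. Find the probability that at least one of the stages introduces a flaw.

0.8237278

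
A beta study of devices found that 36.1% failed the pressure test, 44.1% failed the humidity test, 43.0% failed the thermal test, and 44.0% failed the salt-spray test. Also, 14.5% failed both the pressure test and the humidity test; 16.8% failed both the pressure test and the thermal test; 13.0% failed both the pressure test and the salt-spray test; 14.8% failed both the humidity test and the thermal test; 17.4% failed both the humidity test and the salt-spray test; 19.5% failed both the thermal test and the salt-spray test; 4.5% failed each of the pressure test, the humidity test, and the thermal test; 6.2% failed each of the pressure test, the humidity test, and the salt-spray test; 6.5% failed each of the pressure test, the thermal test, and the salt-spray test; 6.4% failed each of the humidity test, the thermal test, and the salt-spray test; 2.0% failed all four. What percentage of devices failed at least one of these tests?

By inclusion–exclusion:
P(at least one) = 36.1 + 44.1 + 43.0 + 44.0 − 14.5 − 16.8 − 13.0 − 14.8 − 17.4 − 19.5 + 4.5 + 6.2 + 6.5 + 6.4 − 2.0 = 92.8%

92.8%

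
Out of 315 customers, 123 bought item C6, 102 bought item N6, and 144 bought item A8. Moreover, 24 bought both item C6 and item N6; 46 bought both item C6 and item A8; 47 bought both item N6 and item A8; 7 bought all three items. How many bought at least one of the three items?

259

|union| = 123 + 102 + 144 − 24 − 46 − 47 + 7 = 259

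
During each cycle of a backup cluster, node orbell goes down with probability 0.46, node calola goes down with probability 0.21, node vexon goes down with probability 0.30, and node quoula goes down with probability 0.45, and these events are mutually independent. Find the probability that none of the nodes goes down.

0.164241

P(none) = (1 − 0.46) × (1 − 0.21) × (1 − 0.30) × (1 − 0.45) = 0.54 × 0.79 × 0.70 × 0.55 = 0.164241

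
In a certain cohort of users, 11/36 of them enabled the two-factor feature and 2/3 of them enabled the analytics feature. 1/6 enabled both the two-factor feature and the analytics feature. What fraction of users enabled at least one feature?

29/36

P(union) = 11/36 + 2/3 − 1/6 = 29/36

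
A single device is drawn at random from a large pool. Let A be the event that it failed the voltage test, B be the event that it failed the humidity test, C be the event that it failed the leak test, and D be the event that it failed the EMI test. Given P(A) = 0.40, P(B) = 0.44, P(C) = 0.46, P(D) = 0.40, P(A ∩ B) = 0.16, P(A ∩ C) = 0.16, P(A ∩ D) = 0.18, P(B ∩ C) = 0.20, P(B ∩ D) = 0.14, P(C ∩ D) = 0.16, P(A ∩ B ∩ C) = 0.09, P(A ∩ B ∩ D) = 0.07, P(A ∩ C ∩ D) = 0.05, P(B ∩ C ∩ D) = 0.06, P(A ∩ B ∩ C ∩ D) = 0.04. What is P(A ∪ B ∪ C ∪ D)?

P(A ∪ B ∪ C ∪ D) = 0.40 + 0.44 + 0.46 + 0.40 − 0.16 − 0.16 − 0.18 − 0.20 − 0.14 − 0.16 + 0.09 + 0.07 + 0.05 + 0.06 − 0.04 = 0.93

0.93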